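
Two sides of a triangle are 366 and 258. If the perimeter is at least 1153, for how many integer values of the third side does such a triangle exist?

Triangle inequality: 108 < x < 624. Perimeter ≥ 1153 gives x ≥ 1153 − 366 − 258 = 529.
So 529 ≤ x < 624; integers 529 through 623: 95 values.

95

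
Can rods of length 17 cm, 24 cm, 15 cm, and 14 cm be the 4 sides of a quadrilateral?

Yes

A quadrilateral exists iff every side is shorter than the sum of the others — equivalently, the longest side is less than the sum of the rest.
Longest side 24 < 46 (sum of the remaining 3), so yes.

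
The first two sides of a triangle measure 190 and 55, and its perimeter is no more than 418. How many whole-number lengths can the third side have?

Triangle inequality: 135 < x < 245. Perimeter ≤ 418 gives x ≤ 418 − 190 − 55 = 173.
So 135 < x ≤ 173; integers 136 through 173: 38 values.

38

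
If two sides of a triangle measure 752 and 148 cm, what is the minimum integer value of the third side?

The third side must be strictly greater than |752 − 148| = 604.
The smallest integer above 604 is 605.

605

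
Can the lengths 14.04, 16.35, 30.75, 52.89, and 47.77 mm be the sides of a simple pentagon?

Yes

A pentagon exists iff every side is shorter than the sum of the others — equivalently, the longest side is less than the sum of the rest.
Longest side 52.89 < 108.91 (sum of the remaining 4), so yes.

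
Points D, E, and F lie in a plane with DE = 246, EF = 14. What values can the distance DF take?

232 ≤ DF ≤ 260

By the triangle inequality, |246 − 14| ≤ DF ≤ 246 + 14.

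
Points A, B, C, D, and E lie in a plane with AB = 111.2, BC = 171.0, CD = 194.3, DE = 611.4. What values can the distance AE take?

134.9 ≤ AE ≤ 1087.9

The maximum is all hops collinear in one direction: 111.2 + 171.0 + 194.3 + 611.4 = 1087.9.
The longest hop is 611.4; the others sum to 476.5. Folding the others back against it leaves at least 611.4 − 476.5 = 134.9.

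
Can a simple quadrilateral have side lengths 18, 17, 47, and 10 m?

No

For a quadrilateral, each side must be shorter than the sum of the others.
Here the longest side is 47, but the remaining 3 sides sum to only 45.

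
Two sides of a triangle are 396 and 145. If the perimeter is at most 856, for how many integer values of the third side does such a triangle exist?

64

Triangle inequality: 251 < x < 541. Perimeter ≤ 856 gives x ≤ 856 − 396 − 145 = 315.
So 251 < x ≤ 315; integers 252 through 315: 64 values.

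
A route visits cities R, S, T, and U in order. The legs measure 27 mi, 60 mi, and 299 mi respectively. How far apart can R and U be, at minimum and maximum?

212 ≤ RU ≤ 386 mi

The maximum is all hops collinear in one direction: 27 + 60 + 299 = 386.
The longest hop is 299; the others sum to 87. Folding the others back against it leaves at least 299 − 87 = 212.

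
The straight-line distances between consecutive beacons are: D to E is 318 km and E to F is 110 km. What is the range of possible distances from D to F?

By the triangle inequality, |318 − 110| ≤ DF ≤ 318 + 110.

208 ≤ DF ≤ 428 km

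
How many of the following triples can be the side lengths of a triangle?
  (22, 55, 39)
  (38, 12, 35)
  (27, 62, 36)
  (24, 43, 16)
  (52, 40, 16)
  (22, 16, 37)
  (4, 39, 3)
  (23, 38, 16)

6

(22,39,55): 22+39 > 55 → valid
(12,35,38): 12+35 > 38 → valid
(27,36,62): 27+36 > 62 → valid
(16,24,43): 16+24 ≤ 43 → not valid
(16,40,52): 16+40 > 52 → valid
(16,22,37): 16+22 > 37 → valid
(3,4,39): 3+4 ≤ 39 → not valid
(16,23,38): 16+23 > 38 → valid
6 of the 8 triples form a triangle.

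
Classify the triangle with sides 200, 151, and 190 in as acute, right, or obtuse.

Compare the square of the longest side to the sum of squares of the other two: 151² + 190² = 58901 > 40000 = 200².

acute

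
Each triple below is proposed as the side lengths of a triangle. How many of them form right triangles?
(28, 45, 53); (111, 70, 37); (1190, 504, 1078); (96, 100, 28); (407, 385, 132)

4

(28,45,53): 28²+45² = 2809 = 53² → right
(111,70,37): 37+70 ≤ 111, not a triangle
(1190,504,1078): 504²+1078² = 1416100 = 1190² → right
(96,100,28): 28²+96² = 10000 = 100² → right
(407,385,132): 132²+385² = 165649 = 407² → right
4 of the 5 are right.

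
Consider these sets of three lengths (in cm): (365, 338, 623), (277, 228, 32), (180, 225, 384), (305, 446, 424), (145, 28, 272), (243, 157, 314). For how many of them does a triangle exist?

4

(338,365,623): 338+365 > 623 → valid
(32,228,277): 32+228 ≤ 277 → not valid
(180,225,384): 180+225 > 384 → valid
(305,424,446): 305+424 > 446 → valid
(28,145,272): 28+145 ≤ 272 → not valid
(157,243,314): 157+243 > 314 → valid
4 of the 6 triples form a triangle.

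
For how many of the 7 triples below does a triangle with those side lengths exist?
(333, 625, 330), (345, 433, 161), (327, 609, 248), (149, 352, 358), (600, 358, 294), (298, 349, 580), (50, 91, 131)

(330,333,625): 330+333 > 625 → valid
(161,345,433): 161+345 > 433 → valid
(248,327,609): 248+327 ≤ 609 → not valid
(149,352,358): 149+352 > 358 → valid
(294,358,600): 294+358 > 600 → valid
(298,349,580): 298+349 > 580 → valid
(50,91,131): 50+91 > 131 → valid
6 of the 7 triples form a triangle.

6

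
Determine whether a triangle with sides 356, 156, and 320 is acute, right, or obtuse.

right

Compare the square of the longest side to the sum of squares of the other two: 156² + 320² = 126736 = 356².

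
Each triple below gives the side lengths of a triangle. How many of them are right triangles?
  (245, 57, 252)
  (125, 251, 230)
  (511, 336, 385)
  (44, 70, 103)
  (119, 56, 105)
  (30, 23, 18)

2

(245,57,252): 57²+245² = 63274 < 63504 = 252² → obtuse
(125,251,230): 125²+230² = 68525 > 63001 = 251² → acute
(511,336,385): 336²+385² = 261121 = 511² → right
(44,70,103): 44²+70² = 6836 < 10609 = 103² → obtuse
(119,56,105): 56²+105² = 14161 = 119² → right
(30,23,18): 18²+23² = 853 < 900 = 30² → obtuse
2 of the 6 are right.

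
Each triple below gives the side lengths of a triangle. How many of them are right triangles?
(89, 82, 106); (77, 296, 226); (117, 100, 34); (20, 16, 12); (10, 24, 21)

(89,82,106): 82²+89² = 14645 > 11236 = 106² → acute
(77,296,226): 77²+226² = 57005 < 87616 = 296² → obtuse
(117,100,34): 34²+100² = 11156 < 13689 = 117² → obtuse
(20,16,12): 12²+16² = 400 = 20² → right
(10,24,21): 10²+21² = 541 < 576 = 24² → obtuse
1 of the 5 is right.

1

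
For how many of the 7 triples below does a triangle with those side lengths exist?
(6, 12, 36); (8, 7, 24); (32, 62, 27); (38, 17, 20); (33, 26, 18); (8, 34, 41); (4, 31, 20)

(6,12,36): 6+12 ≤ 36 → not valid
(7,8,24): 7+8 ≤ 24 → not valid
(27,32,62): 27+32 ≤ 62 → not valid
(17,20,38): 17+20 ≤ 38 → not valid
(18,26,33): 18+26 > 33 → valid
(8,34,41): 8+34 > 41 → valid
(4,20,31): 4+20 ≤ 31 → not valid
2 of the 7 triples form a triangle.

2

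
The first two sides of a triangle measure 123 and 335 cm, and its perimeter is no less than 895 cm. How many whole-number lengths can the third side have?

21

Triangle inequality: 212 < x < 458. Perimeter ≥ 895 gives x ≥ 895 − 123 − 335 = 437.
So 437 ≤ x < 458; integers 437 through 457: 21 values.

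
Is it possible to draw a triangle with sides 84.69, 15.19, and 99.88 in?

No

The two shorter sides sum to 99.88, exactly equal to the longest side 99.88.
That gives only a degenerate (flat) triangle — the inequality must be strict.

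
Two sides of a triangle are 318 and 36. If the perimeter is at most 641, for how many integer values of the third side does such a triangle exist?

5

Triangle inequality: 282 < x < 354. Perimeter ≤ 641 gives x ≤ 641 − 318 − 36 = 287.
So 282 < x ≤ 287; integers 283 through 287: 5 values.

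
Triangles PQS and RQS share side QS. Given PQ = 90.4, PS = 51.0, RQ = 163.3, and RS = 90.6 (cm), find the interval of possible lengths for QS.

From triangle PQS: |90.4 − 51.0| < QS < 90.4 + 51.0, i.e. 39.4 < QS < 141.4.
From triangle RQS: 72.7 < QS < 253.9.
Both must hold, so QS lies in the intersection.

72.7 < QS < 141.4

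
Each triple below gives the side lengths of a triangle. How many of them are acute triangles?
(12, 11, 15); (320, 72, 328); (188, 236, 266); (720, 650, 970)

2

(12,11,15): 11²+12² = 265 > 225 = 15² → acute
(320,72,328): 72²+320² = 107584 = 328² → right
(188,236,266): 188²+236² = 91040 > 70756 = 266² → acute
(720,650,970): 650²+720² = 940900 = 970² → right
2 of the 4 are acute.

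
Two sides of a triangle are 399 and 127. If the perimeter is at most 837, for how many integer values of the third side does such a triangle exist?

39

Triangle inequality: 272 < x < 526. Perimeter ≤ 837 gives x ≤ 837 − 399 − 127 = 311.
So 272 < x ≤ 311; integers 273 through 311: 39 values.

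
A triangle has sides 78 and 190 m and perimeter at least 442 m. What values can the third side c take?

174 ≤ c < 268

Triangle inequality alone gives 112 < c < 268.
The perimeter condition gives c ≥ 442 − 78 − 190 = 174.
Intersecting the two: 174 ≤ c < 268.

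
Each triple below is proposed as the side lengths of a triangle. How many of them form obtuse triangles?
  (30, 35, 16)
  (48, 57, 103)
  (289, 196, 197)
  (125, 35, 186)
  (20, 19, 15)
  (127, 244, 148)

4

(30,35,16): 16²+30² = 1156 < 1225 = 35² → obtuse
(48,57,103): 48²+57² = 5553 < 10609 = 103² → obtuse
(289,196,197): 196²+197² = 77225 < 83521 = 289² → obtuse
(125,35,186): 35+125 ≤ 186, not a triangle
(20,19,15): 15²+19² = 586 > 400 = 20² → acute
(127,244,148): 127²+148² = 38033 < 59536 = 244² → obtuse
4 of the 6 are obtuse.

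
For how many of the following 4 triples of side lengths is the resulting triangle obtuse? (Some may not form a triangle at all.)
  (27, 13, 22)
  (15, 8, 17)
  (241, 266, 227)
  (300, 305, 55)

1

(27,13,22): 13²+22² = 653 < 729 = 27² → obtuse
(15,8,17): 8²+15² = 289 = 17² → right
(241,266,227): 227²+241² = 109610 > 70756 = 266² → acute
(300,305,55): 55²+300² = 93025 = 305² → right
1 of the 4 is obtuse.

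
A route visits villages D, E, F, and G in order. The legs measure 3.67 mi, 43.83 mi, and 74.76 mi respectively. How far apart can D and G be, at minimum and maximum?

27.26 ≤ DG ≤ 122.26 mi

The maximum is all hops collinear in one direction: 3.67 + 43.83 + 74.76 = 122.26.
The longest hop is 74.76; the others sum to 47.50. Folding the others back against it leaves at least 74.76 − 47.50 = 27.26.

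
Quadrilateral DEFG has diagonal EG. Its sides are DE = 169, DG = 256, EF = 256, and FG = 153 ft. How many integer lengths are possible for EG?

From triangle DEG: 87 < EG < 425.
From triangle FEG: 103 < EG < 409.
Intersection: 103 < EG < 409, so integers 104 through 408: 305 values.

305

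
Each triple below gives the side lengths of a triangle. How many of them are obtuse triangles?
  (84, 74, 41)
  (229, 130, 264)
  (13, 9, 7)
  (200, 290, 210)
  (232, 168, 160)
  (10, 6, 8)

2

(84,74,41): 41²+74² = 7157 > 7056 = 84² → acute
(229,130,264): 130²+229² = 69341 < 69696 = 264² → obtuse
(13,9,7): 7²+9² = 130 < 169 = 13² → obtuse
(200,290,210): 200²+210² = 84100 = 290² → right
(232,168,160): 160²+168² = 53824 = 232² → right
(10,6,8): 6²+8² = 100 = 10² → right
2 of the 6 are obtuse.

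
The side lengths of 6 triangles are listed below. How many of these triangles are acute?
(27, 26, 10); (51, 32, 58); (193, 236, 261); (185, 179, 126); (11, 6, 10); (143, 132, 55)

(27,26,10): 10²+26² = 776 > 729 = 27² → acute
(51,32,58): 32²+51² = 3625 > 3364 = 58² → acute
(193,236,261): 193²+236² = 92945 > 68121 = 261² → acute
(185,179,126): 126²+179² = 47917 > 34225 = 185² → acute
(11,6,10): 6²+10² = 136 > 121 = 11² → acute
(143,132,55): 55²+132² = 20449 = 143² → right
5 of the 6 are acute.

5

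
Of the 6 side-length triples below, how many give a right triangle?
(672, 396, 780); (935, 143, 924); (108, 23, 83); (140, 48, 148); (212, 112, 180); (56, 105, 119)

(672,396,780): 396²+672² = 608400 = 780² → right
(935,143,924): 143²+924² = 874225 = 935² → right
(108,23,83): 23+83 ≤ 108, not a triangle
(140,48,148): 48²+140² = 21904 = 148² → right
(212,112,180): 112²+180² = 44944 = 212² → right
(56,105,119): 56²+105² = 14161 = 119² → right
5 of the 6 are right.

5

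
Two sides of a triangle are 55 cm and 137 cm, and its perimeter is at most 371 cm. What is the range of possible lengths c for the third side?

Triangle inequality alone gives 82 < c < 192.
The perimeter condition gives c ≤ 371 − 55 − 137 = 179.
Intersecting the two: 82 < c ≤ 179.

82 < c ≤ 179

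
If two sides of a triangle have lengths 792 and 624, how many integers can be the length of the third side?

1247

The third side lies in the open interval (168, 1416).
Integers from 169 to 1415 inclusive: 1415 − 169 + 1 = 1247.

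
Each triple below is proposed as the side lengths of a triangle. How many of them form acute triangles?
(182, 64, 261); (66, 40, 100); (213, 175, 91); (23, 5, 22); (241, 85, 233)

1

(182,64,261): 64+182 ≤ 261, not a triangle
(66,40,100): 40²+66² = 5956 < 10000 = 100² → obtuse
(213,175,91): 91²+175² = 38906 < 45369 = 213² → obtuse
(23,5,22): 5²+22² = 509 < 529 = 23² → obtuse
(241,85,233): 85²+233² = 61514 > 58081 = 241² → acute
1 of the 5 is acute.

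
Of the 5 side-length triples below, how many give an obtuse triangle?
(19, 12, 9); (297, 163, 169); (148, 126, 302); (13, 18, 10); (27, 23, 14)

4

(19,12,9): 9²+12² = 225 < 361 = 19² → obtuse
(297,163,169): 163²+169² = 55130 < 88209 = 297² → obtuse
(148,126,302): 126+148 ≤ 302, not a triangle
(13,18,10): 10²+13² = 269 < 324 = 18² → obtuse
(27,23,14): 14²+23² = 725 < 729 = 27² → obtuse
4 of the 5 are obtuse.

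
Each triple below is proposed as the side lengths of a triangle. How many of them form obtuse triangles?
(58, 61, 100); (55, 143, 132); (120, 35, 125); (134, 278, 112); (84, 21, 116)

1

(58,61,100): 58²+61² = 7085 < 10000 = 100² → obtuse
(55,143,132): 55²+132² = 20449 = 143² → right
(120,35,125): 35²+120² = 15625 = 125² → right
(134,278,112): 112+134 ≤ 278, not a triangle
(84,21,116): 21+84 ≤ 116, not a triangle
1 of the 5 is obtuse.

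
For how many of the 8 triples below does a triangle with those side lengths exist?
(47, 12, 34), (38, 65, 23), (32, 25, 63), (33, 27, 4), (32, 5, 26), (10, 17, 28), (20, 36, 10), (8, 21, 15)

(12,34,47): 12+34 ≤ 47 → not valid
(23,38,65): 23+38 ≤ 65 → not valid
(25,32,63): 25+32 ≤ 63 → not valid
(4,27,33): 4+27 ≤ 33 → not valid
(5,26,32): 5+26 ≤ 32 → not valid
(10,17,28): 10+17 ≤ 28 → not valid
(10,20,36): 10+20 ≤ 36 → not valid
(8,15,21): 8+15 > 21 → valid
1 of the 8 triples forms a triangle.

1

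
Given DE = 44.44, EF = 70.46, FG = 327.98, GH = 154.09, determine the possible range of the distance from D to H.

The maximum is all hops collinear in one direction: 44.44 + 70.46 + 327.98 + 154.09 = 596.97.
The longest hop is 327.98; the others sum to 268.99. Folding the others back against it leaves at least 327.98 − 268.99 = 58.99.

58.99 ≤ DH ≤ 596.97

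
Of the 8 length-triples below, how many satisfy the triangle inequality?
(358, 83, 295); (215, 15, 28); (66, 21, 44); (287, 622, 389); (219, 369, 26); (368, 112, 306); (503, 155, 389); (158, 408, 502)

5

(83,295,358): 83+295 > 358 → valid
(15,28,215): 15+28 ≤ 215 → not valid
(21,44,66): 21+44 ≤ 66 → not valid
(287,389,622): 287+389 > 622 → valid
(26,219,369): 26+219 ≤ 369 → not valid
(112,306,368): 112+306 > 368 → valid
(155,389,503): 155+389 > 503 → valid
(158,408,502): 158+408 > 502 → valid
5 of the 8 triples form a triangle.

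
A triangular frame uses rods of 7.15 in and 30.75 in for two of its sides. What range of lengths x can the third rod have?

By the triangle inequality, x must be less than 7.15 + 30.75 = 37.90 and greater than |7.15 − 30.75| = 23.60.

23.60 < x < 37.90 (in)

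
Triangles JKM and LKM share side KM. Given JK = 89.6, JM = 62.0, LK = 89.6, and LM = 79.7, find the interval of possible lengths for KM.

27.6 < KM < 151.6

From triangle JKM: |89.6 − 62.0| < KM < 89.6 + 62.0, i.e. 27.6 < KM < 151.6.
From triangle LKM: 9.9 < KM < 169.3.
Both must hold, so KM lies in the intersection.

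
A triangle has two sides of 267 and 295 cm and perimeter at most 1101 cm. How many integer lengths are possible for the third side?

Triangle inequality: 28 < x < 562. Perimeter ≤ 1101 gives x ≤ 1101 − 267 − 295 = 539.
So 28 < x ≤ 539; integers 29 through 539: 511 values.

511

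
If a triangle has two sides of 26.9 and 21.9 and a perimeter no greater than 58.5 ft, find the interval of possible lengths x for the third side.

5.0 < x ≤ 9.7

Triangle inequality alone gives 5.0 < x < 48.8.
The perimeter condition gives x ≤ 58.5 − 26.9 − 21.9 = 9.7.
Intersecting the two: 5.0 < x ≤ 9.7.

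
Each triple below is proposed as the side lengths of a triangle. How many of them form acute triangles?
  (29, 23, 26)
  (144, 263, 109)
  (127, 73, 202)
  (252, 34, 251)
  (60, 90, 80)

(29,23,26): 23²+26² = 1205 > 841 = 29² → acute
(144,263,109): 109+144 ≤ 263, not a triangle
(127,73,202): 73+127 ≤ 202, not a triangle
(252,34,251): 34²+251² = 64157 > 63504 = 252² → acute
(60,90,80): 60²+80² = 10000 > 8100 = 90² → acute
3 of the 5 are acute.

3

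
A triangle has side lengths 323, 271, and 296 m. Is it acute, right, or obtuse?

acute

Compare the square of the longest side to the sum of squares of the other two: 271² + 296² = 161057 > 104329 = 323².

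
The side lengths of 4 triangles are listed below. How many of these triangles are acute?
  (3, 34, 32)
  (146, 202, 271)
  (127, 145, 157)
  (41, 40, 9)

(3,34,32): 3²+32² = 1033 < 1156 = 34² → obtuse
(146,202,271): 146²+202² = 62120 < 73441 = 271² → obtuse
(127,145,157): 127²+145² = 37154 > 24649 = 157² → acute
(41,40,9): 9²+40² = 1681 = 41² → right
1 of the 4 is acute.

1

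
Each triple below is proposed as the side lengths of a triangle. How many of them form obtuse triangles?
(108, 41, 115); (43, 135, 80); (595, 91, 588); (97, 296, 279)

1

(108,41,115): 41²+108² = 13345 > 13225 = 115² → acute
(43,135,80): 43+80 ≤ 135, not a triangle
(595,91,588): 91²+588² = 354025 = 595² → right
(97,296,279): 97²+279² = 87250 < 87616 = 296² → obtuse
1 of the 4 is obtuse.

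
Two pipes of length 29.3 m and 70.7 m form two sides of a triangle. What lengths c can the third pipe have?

41.4 < c < 100.0 (m)

By the triangle inequality, c must be less than 29.3 + 70.7 = 100.0 and greater than |29.3 − 70.7| = 41.4.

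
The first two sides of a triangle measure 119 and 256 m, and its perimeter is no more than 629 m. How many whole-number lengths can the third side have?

Triangle inequality: 137 < x < 375. Perimeter ≤ 629 gives x ≤ 629 − 119 − 256 = 254.
So 137 < x ≤ 254; integers 138 through 254: 117 values.

117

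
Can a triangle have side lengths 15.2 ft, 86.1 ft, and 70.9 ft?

No

The two shorter sides sum to 86.1, exactly equal to the longest side 86.1.
That gives only a degenerate (flat) triangle — the inequality must be strict.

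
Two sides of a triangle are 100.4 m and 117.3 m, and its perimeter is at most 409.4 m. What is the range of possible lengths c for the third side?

16.9 < c ≤ 191.7

Triangle inequality alone gives 16.9 < c < 217.7.
The perimeter condition gives c ≤ 409.4 − 100.4 − 117.3 = 191.7.
Intersecting the two: 16.9 < c ≤ 191.7.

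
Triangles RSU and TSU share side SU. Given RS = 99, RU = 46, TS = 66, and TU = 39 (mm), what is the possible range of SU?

53 < SU < 105

From triangle RSU: |99 − 46| < SU < 99 + 46, i.e. 53 < SU < 145.
From triangle TSU: 27 < SU < 105.
Both must hold, so SU lies in the intersection.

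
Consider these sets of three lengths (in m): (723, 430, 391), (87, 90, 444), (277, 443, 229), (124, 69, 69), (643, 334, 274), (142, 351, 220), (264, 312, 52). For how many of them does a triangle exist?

(391,430,723): 391+430 > 723 → valid
(87,90,444): 87+90 ≤ 444 → not valid
(229,277,443): 229+277 > 443 → valid
(69,69,124): 69+69 > 124 → valid
(274,334,643): 274+334 ≤ 643 → not valid
(142,220,351): 142+220 > 351 → valid
(52,264,312): 52+264 > 312 → valid
5 of the 7 triples form a triangle.

5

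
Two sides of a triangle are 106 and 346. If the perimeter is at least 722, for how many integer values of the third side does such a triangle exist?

Triangle inequality: 240 < x < 452. Perimeter ≥ 722 gives x ≥ 722 − 106 − 346 = 270.
So 270 ≤ x < 452; integers 270 through 451: 182 values.

182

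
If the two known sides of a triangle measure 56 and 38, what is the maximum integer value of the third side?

93

The third side must be strictly less than 56 + 38 = 94.
The largest integer below 94 is 93.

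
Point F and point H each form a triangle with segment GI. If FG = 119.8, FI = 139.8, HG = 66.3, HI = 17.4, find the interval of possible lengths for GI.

48.9 < GI < 83.7

From triangle FGI: |119.8 − 139.8| < GI < 119.8 + 139.8, i.e. 20.0 < GI < 259.6.
From triangle HGI: 48.9 < GI < 83.7.
Both must hold, so GI lies in the intersection.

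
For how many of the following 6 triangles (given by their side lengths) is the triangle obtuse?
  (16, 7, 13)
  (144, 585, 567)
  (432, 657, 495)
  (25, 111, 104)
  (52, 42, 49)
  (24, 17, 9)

(16,7,13): 7²+13² = 218 < 256 = 16² → obtuse
(144,585,567): 144²+567² = 342225 = 585² → right
(432,657,495): 432²+495² = 431649 = 657² → right
(25,111,104): 25²+104² = 11441 < 12321 = 111² → obtuse
(52,42,49): 42²+49² = 4165 > 2704 = 52² → acute
(24,17,9): 9²+17² = 370 < 576 = 24² → obtuse
3 of the 6 are obtuse.

3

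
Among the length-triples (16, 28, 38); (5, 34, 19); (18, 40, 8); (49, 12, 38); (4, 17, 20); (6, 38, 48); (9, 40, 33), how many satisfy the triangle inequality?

(16,28,38): 16+28 > 38 → valid
(5,19,34): 5+19 ≤ 34 → not valid
(8,18,40): 8+18 ≤ 40 → not valid
(12,38,49): 12+38 > 49 → valid
(4,17,20): 4+17 > 20 → valid
(6,38,48): 6+38 ≤ 48 → not valid
(9,33,40): 9+33 > 40 → valid
4 of the 7 triples form a triangle.

4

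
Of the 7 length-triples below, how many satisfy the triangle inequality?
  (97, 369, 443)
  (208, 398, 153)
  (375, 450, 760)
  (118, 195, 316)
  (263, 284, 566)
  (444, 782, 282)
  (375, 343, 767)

(97,369,443): 97+369 > 443 → valid
(153,208,398): 153+208 ≤ 398 → not valid
(375,450,760): 375+450 > 760 → valid
(118,195,316): 118+195 ≤ 316 → not valid
(263,284,566): 263+284 ≤ 566 → not valid
(282,444,782): 282+444 ≤ 782 → not valid
(343,375,767): 343+375 ≤ 767 → not valid
2 of the 7 triples form a triangle.

2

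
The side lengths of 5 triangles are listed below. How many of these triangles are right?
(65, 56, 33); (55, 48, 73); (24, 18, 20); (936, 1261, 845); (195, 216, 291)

(65,56,33): 33²+56² = 4225 = 65² → right
(55,48,73): 48²+55² = 5329 = 73² → right
(24,18,20): 18²+20² = 724 > 576 = 24² → acute
(936,1261,845): 845²+936² = 1590121 = 1261² → right
(195,216,291): 195²+216² = 84681 = 291² → right
4 of the 5 are right.

4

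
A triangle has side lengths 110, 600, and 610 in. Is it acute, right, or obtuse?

right

Compare the square of the longest side to the sum of squares of the other two: 110² + 600² = 372100 = 610².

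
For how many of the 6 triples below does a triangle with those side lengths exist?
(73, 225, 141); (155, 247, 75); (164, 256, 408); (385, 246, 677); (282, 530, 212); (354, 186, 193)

(73,141,225): 73+141 ≤ 225 → not valid
(75,155,247): 75+155 ≤ 247 → not valid
(164,256,408): 164+256 > 408 → valid
(246,385,677): 246+385 ≤ 677 → not valid
(212,282,530): 212+282 ≤ 530 → not valid
(186,193,354): 186+193 > 354 → valid
2 of the 6 triples form a triangle.

2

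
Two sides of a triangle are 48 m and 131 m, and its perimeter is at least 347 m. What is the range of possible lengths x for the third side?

168 ≤ x < 179 m

Triangle inequality alone gives 83 < x < 179.
The perimeter condition gives x ≥ 347 − 48 − 131 = 168.
Intersecting the two: 168 ≤ x < 179.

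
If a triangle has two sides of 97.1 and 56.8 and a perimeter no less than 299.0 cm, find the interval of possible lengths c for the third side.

Triangle inequality alone gives 40.3 < c < 153.9.
The perimeter condition gives c ≥ 299.0 − 97.1 − 56.8 = 145.1.
Intersecting the two: 145.1 ≤ c < 153.9.

145.1 ≤ c < 153.9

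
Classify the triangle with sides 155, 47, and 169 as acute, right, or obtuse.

Compare the square of the longest side to the sum of squares of the other two: 47² + 155² = 26234 < 28561 = 169².

obtuse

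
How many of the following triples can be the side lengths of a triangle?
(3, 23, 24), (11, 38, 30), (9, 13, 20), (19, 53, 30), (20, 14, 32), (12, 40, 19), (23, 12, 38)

4

(3,23,24): 3+23 > 24 → valid
(11,30,38): 11+30 > 38 → valid
(9,13,20): 9+13 > 20 → valid
(19,30,53): 19+30 ≤ 53 → not valid
(14,20,32): 14+20 > 32 → valid
(12,19,40): 12+19 ≤ 40 → not valid
(12,23,38): 12+23 ≤ 38 → not valid
4 of the 7 triples form a triangle.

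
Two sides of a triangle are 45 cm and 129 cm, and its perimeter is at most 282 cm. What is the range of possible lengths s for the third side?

Triangle inequality alone gives 84 < s < 174.
The perimeter condition gives s ≤ 282 − 45 − 129 = 108.
Intersecting the two: 84 < s ≤ 108.

84 < s ≤ 108 cm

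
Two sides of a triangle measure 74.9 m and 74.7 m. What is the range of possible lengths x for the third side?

0.2 < x < 149.6 (m)

By the triangle inequality, x must be less than 74.9 + 74.7 = 149.6 and greater than |74.9 − 74.7| = 0.2.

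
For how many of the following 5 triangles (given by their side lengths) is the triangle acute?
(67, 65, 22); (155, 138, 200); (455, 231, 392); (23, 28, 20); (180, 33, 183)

(67,65,22): 22²+65² = 4709 > 4489 = 67² → acute
(155,138,200): 138²+155² = 43069 > 40000 = 200² → acute
(455,231,392): 231²+392² = 207025 = 455² → right
(23,28,20): 20²+23² = 929 > 784 = 28² → acute
(180,33,183): 33²+180² = 33489 = 183² → right
3 of the 5 are acute.

3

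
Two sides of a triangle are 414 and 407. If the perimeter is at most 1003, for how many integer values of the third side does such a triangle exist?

Triangle inequality: 7 < x < 821. Perimeter ≤ 1003 gives x ≤ 1003 − 414 − 407 = 182.
So 7 < x ≤ 182; integers 8 through 182: 175 values.

175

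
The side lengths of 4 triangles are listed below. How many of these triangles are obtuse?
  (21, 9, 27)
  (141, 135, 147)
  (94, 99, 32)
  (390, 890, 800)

(21,9,27): 9²+21² = 522 < 729 = 27² → obtuse
(141,135,147): 135²+141² = 38106 > 21609 = 147² → acute
(94,99,32): 32²+94² = 9860 > 9801 = 99² → acute
(390,890,800): 390²+800² = 792100 = 890² → right
1 of the 4 is obtuse.

1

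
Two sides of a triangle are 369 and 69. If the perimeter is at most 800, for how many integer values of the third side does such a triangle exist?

62

Triangle inequality: 300 < x < 438. Perimeter ≤ 800 gives x ≤ 800 − 369 − 69 = 362.
So 300 < x ≤ 362; integers 301 through 362: 62 values.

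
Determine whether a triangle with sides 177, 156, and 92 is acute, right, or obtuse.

acute

Compare the square of the longest side to the sum of squares of the other two: 92² + 156² = 32800 > 31329 = 177².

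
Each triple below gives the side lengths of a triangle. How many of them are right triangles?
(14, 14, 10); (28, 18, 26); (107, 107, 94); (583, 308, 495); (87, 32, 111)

1

(14,14,10): 10²+14² = 296 > 196 = 14² → acute
(28,18,26): 18²+26² = 1000 > 784 = 28² → acute
(107,107,94): 94²+107² = 20285 > 11449 = 107² → acute
(583,308,495): 308²+495² = 339889 = 583² → right
(87,32,111): 32²+87² = 8593 < 12321 = 111² → obtuse
1 of the 5 is right.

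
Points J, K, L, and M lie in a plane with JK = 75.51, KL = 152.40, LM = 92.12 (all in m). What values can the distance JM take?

The maximum is all hops collinear in one direction: 75.51 + 152.40 + 92.12 = 320.03.
The longest hop is 152.40; the others sum to 167.63. Since 152.40 ≤ 167.63, the path can fold back on itself completely, so the minimum distance is 0.

0 ≤ JM ≤ 320.03 m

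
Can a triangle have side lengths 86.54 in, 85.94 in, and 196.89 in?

The longest side is 196.89, but the other two sum to only 172.48.
172.48 < 196.89, so the triangle inequality fails.

No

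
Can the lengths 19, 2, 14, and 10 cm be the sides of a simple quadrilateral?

Yes

A quadrilateral exists iff every side is shorter than the sum of the others — equivalently, the longest side is less than the sum of the rest.
Longest side 19 < 26 (sum of the remaining 3), so yes.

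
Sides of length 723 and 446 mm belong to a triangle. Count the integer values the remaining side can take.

The third side lies in the open interval (277, 1169).
Integers from 278 to 1168 inclusive: 1168 − 278 + 1 = 891.

891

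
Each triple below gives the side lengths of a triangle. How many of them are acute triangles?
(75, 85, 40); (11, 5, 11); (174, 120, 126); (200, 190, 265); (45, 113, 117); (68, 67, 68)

(75,85,40): 40²+75² = 7225 = 85² → right
(11,5,11): 5²+11² = 146 > 121 = 11² → acute
(174,120,126): 120²+126² = 30276 = 174² → right
(200,190,265): 190²+200² = 76100 > 70225 = 265² → acute
(45,113,117): 45²+113² = 14794 > 13689 = 117² → acute
(68,67,68): 67²+68² = 9113 > 4624 = 68² → acute
4 of the 6 are acute.

4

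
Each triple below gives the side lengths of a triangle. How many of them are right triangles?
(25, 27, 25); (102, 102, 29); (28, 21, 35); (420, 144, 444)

2

(25,27,25): 25²+25² = 1250 > 729 = 27² → acute
(102,102,29): 29²+102² = 11245 > 10404 = 102² → acute
(28,21,35): 21²+28² = 1225 = 35² → right
(420,144,444): 144²+420² = 197136 = 444² → right
2 of the 4 are right.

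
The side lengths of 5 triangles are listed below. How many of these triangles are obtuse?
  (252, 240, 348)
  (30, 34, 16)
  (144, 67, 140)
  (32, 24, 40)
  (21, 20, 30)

1

(252,240,348): 240²+252² = 121104 = 348² → right
(30,34,16): 16²+30² = 1156 = 34² → right
(144,67,140): 67²+140² = 24089 > 20736 = 144² → acute
(32,24,40): 24²+32² = 1600 = 40² → right
(21,20,30): 20²+21² = 841 < 900 = 30² → obtuse
1 of the 5 is obtuse.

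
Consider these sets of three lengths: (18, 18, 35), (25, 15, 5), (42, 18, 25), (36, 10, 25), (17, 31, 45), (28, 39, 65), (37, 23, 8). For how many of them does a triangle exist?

4

(18,18,35): 18+18 > 35 → valid
(5,15,25): 5+15 ≤ 25 → not valid
(18,25,42): 18+25 > 42 → valid
(10,25,36): 10+25 ≤ 36 → not valid
(17,31,45): 17+31 > 45 → valid
(28,39,65): 28+39 > 65 → valid
(8,23,37): 8+23 ≤ 37 → not valid
4 of the 7 triples form a triangle.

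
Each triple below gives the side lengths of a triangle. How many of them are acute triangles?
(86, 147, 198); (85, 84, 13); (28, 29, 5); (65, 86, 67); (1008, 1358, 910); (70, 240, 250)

(86,147,198): 86²+147² = 29005 < 39204 = 198² → obtuse
(85,84,13): 13²+84² = 7225 = 85² → right
(28,29,5): 5²+28² = 809 < 841 = 29² → obtuse
(65,86,67): 65²+67² = 8714 > 7396 = 86² → acute
(1008,1358,910): 910²+1008² = 1844164 = 1358² → right
(70,240,250): 70²+240² = 62500 = 250² → right
1 of the 6 is acute.

1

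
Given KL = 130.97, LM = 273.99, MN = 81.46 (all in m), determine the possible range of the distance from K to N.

The maximum is all hops collinear in one direction: 130.97 + 273.99 + 81.46 = 486.42.
The longest hop is 273.99; the others sum to 212.43. Folding the others back against it leaves at least 273.99 − 212.43 = 61.56.

61.56 ≤ KN ≤ 486.42 m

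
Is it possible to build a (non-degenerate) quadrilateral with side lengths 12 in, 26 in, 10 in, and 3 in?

No

For a quadrilateral, each side must be shorter than the sum of the others.
Here the longest side is 26, but the remaining 3 sides sum to only 25.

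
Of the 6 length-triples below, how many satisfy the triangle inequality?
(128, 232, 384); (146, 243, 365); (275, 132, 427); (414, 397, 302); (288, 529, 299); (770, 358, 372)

(128,232,384): 128+232 ≤ 384 → not valid
(146,243,365): 146+243 > 365 → valid
(132,275,427): 132+275 ≤ 427 → not valid
(302,397,414): 302+397 > 414 → valid
(288,299,529): 288+299 > 529 → valid
(358,372,770): 358+372 ≤ 770 → not valid
3 of the 6 triples form a triangle.

3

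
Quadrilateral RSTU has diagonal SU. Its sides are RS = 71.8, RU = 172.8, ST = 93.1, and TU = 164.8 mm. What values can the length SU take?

101.0 < SU < 244.6

From triangle RSU: |71.8 − 172.8| < SU < 71.8 + 172.8, i.e. 101.0 < SU < 244.6.
From triangle TSU: 71.7 < SU < 257.9.
Both must hold, so SU lies in the intersection.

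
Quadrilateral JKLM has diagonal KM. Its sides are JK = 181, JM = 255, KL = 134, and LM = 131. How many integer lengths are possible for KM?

From triangle JKM: 74 < KM < 436.
From triangle LKM: 3 < KM < 265.
Intersection: 74 < KM < 265, so integers 75 through 264: 190 values.

190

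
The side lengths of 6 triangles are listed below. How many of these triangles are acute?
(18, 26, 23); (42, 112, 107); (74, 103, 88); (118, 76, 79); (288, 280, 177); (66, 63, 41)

(18,26,23): 18²+23² = 853 > 676 = 26² → acute
(42,112,107): 42²+107² = 13213 > 12544 = 112² → acute
(74,103,88): 74²+88² = 13220 > 10609 = 103² → acute
(118,76,79): 76²+79² = 12017 < 13924 = 118² → obtuse
(288,280,177): 177²+280² = 109729 > 82944 = 288² → acute
(66,63,41): 41²+63² = 5650 > 4356 = 66² → acute
5 of the 6 are acute.

5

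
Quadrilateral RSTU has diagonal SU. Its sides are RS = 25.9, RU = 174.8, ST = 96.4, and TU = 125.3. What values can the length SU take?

From triangle RSU: |25.9 − 174.8| < SU < 25.9 + 174.8, i.e. 148.9 < SU < 200.7.
From triangle TSU: 28.9 < SU < 221.7.
Both must hold, so SU lies in the intersection.

148.9 < SU < 200.7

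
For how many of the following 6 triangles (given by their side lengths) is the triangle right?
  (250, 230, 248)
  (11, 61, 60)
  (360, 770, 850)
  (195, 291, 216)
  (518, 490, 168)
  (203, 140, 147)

5

(250,230,248): 230²+248² = 114404 > 62500 = 250² → acute
(11,61,60): 11²+60² = 3721 = 61² → right
(360,770,850): 360²+770² = 722500 = 850² → right
(195,291,216): 195²+216² = 84681 = 291² → right
(518,490,168): 168²+490² = 268324 = 518² → right
(203,140,147): 140²+147² = 41209 = 203² → right
5 of the 6 are right.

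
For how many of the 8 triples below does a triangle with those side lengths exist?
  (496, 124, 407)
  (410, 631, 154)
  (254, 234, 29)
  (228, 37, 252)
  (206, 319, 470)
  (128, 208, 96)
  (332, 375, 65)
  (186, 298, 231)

(124,407,496): 124+407 > 496 → valid
(154,410,631): 154+410 ≤ 631 → not valid
(29,234,254): 29+234 > 254 → valid
(37,228,252): 37+228 > 252 → valid
(206,319,470): 206+319 > 470 → valid
(96,128,208): 96+128 > 208 → valid
(65,332,375): 65+332 > 375 → valid
(186,231,298): 186+231 > 298 → valid
7 of the 8 triples form a triangle.

7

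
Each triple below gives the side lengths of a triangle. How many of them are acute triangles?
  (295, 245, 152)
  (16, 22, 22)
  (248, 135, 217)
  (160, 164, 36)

2

(295,245,152): 152²+245² = 83129 < 87025 = 295² → obtuse
(16,22,22): 16²+22² = 740 > 484 = 22² → acute
(248,135,217): 135²+217² = 65314 > 61504 = 248² → acute
(160,164,36): 36²+160² = 26896 = 164² → right
2 of the 4 are acute.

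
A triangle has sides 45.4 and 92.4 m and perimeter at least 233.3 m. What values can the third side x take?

Triangle inequality alone gives 47.0 < x < 137.8.
The perimeter condition gives x ≥ 233.3 − 45.4 − 92.4 = 95.5.
Intersecting the two: 95.5 ≤ x < 137.8.

95.5 ≤ x < 137.8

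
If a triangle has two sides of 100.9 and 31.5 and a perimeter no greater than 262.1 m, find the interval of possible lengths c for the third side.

Triangle inequality alone gives 69.4 < c < 132.4.
The perimeter condition gives c ≤ 262.1 − 100.9 − 31.5 = 129.7.
Intersecting the two: 69.4 < c ≤ 129.7.

69.4 < c ≤ 129.7 m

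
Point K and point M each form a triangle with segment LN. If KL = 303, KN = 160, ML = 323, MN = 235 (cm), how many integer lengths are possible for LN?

319

From triangle KLN: 143 < LN < 463.
From triangle MLN: 88 < LN < 558.
Intersection: 143 < LN < 463, so integers 144 through 462: 319 values.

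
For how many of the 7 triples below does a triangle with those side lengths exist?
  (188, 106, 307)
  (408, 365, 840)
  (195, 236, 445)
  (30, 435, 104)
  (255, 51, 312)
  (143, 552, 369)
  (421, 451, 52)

(106,188,307): 106+188 ≤ 307 → not valid
(365,408,840): 365+408 ≤ 840 → not valid
(195,236,445): 195+236 ≤ 445 → not valid
(30,104,435): 30+104 ≤ 435 → not valid
(51,255,312): 51+255 ≤ 312 → not valid
(143,369,552): 143+369 ≤ 552 → not valid
(52,421,451): 52+421 > 451 → valid
1 of the 7 triples forms a triangle.

1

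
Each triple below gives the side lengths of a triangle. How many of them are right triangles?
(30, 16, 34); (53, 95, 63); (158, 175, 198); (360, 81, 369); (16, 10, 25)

2

(30,16,34): 16²+30² = 1156 = 34² → right
(53,95,63): 53²+63² = 6778 < 9025 = 95² → obtuse
(158,175,198): 158²+175² = 55589 > 39204 = 198² → acute
(360,81,369): 81²+360² = 136161 = 369² → right
(16,10,25): 10²+16² = 356 < 625 = 25² → obtuse
2 of the 5 are right.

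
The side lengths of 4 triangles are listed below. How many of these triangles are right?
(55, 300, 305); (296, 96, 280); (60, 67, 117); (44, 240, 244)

(55,300,305): 55²+300² = 93025 = 305² → right
(296,96,280): 96²+280² = 87616 = 296² → right
(60,67,117): 60²+67² = 8089 < 13689 = 117² → obtuse
(44,240,244): 44²+240² = 59536 = 244² → right
3 of the 4 are right.

3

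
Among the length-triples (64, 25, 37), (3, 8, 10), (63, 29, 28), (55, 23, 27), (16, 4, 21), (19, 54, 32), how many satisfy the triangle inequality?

1

(25,37,64): 25+37 ≤ 64 → not valid
(3,8,10): 3+8 > 10 → valid
(28,29,63): 28+29 ≤ 63 → not valid
(23,27,55): 23+27 ≤ 55 → not valid
(4,16,21): 4+16 ≤ 21 → not valid
(19,32,54): 19+32 ≤ 54 → not valid
1 of the 6 triples forms a triangle.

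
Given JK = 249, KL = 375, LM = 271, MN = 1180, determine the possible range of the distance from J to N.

285 ≤ JN ≤ 2075

The maximum is all hops collinear in one direction: 249 + 375 + 271 + 1180 = 2075.
The longest hop is 1180; the others sum to 895. Folding the others back against it leaves at least 1180 − 895 = 285.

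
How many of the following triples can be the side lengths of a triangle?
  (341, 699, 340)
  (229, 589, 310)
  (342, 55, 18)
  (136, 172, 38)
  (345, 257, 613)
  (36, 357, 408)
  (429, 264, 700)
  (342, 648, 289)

(340,341,699): 340+341 ≤ 699 → not valid
(229,310,589): 229+310 ≤ 589 → not valid
(18,55,342): 18+55 ≤ 342 → not valid
(38,136,172): 38+136 > 172 → valid
(257,345,613): 257+345 ≤ 613 → not valid
(36,357,408): 36+357 ≤ 408 → not valid
(264,429,700): 264+429 ≤ 700 → not valid
(289,342,648): 289+342 ≤ 648 → not valid
1 of the 8 triples forms a triangle.

1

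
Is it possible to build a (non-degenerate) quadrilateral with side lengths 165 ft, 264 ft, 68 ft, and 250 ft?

A quadrilateral exists iff every side is shorter than the sum of the others — equivalently, the longest side is less than the sum of the rest.
Longest side 264 < 483 (sum of the remaining 3), so yes.

Yes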